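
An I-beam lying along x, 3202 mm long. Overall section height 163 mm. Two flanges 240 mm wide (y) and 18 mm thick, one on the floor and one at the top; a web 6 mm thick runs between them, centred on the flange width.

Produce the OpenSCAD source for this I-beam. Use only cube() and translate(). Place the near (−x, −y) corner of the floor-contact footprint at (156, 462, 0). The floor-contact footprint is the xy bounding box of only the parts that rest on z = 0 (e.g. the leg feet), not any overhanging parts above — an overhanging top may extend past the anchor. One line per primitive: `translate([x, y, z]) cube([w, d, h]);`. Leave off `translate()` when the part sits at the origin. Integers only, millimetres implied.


translate([156, 462, 0]) cube([3202, 240, 18]);
translate([156, 579, 18]) cube([3202, 6, 127]);
translate([156, 462, 145]) cube([3202, 240, 18]);


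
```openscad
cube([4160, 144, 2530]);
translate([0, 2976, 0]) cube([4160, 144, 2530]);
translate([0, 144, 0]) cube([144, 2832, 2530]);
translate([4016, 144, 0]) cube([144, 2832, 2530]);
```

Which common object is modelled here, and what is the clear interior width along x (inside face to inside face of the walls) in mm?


A house (or room) frame. The interior width is 3872 mm.

Four 2530 mm walls enclosing a rectangle with no floor or roof — a room or house frame. Outside width is 4160 mm and wall thickness is 144 mm, so the interior width is 4160 − 2 × 144 = 3872 mm.


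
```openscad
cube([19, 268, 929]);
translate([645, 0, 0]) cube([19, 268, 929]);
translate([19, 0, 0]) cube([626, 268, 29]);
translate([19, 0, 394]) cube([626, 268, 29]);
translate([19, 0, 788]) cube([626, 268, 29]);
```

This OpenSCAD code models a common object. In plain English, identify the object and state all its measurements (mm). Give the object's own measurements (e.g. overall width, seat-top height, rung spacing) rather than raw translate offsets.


An open bookshelf. Two side panels, each 19 mm thick, 268 mm deep and 929 mm tall, stand 664 mm apart (outside-to-outside). Between them sit 3 shelves, each 29 mm thick and 268 mm deep, spanning the full gap between the sides. The bottom shelf rests on the floor (its underside at z = 0) and the clear gap between one shelf's top and the next shelf's underside is 365 mm.


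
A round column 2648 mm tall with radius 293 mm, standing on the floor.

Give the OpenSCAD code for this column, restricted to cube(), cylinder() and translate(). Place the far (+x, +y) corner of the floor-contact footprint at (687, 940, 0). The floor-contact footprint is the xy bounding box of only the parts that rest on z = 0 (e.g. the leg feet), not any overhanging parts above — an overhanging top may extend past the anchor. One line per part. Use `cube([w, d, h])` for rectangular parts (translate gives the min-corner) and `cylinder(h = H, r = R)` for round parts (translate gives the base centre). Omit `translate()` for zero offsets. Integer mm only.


translate([394, 647, 0]) cylinder(h = 2648, r = 293);


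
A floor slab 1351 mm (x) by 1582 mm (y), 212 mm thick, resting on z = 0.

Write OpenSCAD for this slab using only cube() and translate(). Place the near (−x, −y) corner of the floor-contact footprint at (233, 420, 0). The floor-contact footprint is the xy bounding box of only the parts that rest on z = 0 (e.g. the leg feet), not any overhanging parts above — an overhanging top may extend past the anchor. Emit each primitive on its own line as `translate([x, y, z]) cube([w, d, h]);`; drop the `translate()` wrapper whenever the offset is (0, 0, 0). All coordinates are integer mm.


translate([233, 420, 0]) cube([1351, 1582, 212]);


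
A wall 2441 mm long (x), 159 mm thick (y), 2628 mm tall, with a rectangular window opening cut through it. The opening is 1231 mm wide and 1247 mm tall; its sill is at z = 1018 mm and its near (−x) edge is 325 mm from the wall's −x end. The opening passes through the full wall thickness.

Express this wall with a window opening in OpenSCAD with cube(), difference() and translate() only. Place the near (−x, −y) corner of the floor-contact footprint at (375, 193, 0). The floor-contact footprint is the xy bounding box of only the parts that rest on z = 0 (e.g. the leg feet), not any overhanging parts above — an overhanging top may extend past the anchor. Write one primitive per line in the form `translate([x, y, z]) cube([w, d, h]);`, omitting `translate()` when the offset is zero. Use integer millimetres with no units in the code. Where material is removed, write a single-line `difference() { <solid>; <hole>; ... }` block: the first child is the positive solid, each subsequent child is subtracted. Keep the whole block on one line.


difference() { translate([375, 193, 0]) cube([2441, 159, 2628]); translate([700, 193, 1018]) cube([1231, 159, 1247]); }


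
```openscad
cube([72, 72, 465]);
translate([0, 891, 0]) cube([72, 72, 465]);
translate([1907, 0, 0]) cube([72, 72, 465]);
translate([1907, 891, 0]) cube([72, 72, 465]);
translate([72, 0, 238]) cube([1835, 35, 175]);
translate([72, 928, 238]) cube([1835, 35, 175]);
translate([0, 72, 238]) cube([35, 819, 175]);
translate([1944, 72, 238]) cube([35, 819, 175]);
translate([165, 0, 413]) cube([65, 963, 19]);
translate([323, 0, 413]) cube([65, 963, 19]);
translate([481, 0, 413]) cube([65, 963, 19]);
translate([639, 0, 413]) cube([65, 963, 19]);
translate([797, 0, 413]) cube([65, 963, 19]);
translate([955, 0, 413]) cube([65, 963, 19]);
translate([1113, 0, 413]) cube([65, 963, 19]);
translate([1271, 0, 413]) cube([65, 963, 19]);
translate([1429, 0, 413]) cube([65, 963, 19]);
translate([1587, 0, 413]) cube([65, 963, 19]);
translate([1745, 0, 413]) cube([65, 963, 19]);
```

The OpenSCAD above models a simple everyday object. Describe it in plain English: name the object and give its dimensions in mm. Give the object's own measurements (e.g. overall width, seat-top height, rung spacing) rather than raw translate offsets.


A bed frame 1979 mm long (x) by 963 mm wide (y). Four 72×72 mm corner posts, 465 mm tall, at the corners of the footprint. Four rails of 35 mm thickness and 175 mm height run between adjacent posts with their undersides at z = 238 mm, their outer faces flush with the outside of the frame (the two x-running rails run between the posts' inner faces; the two y-running rails run between the posts' inner faces). 11 slats, each 65 mm wide (x) and 19 mm thick, lie across the top of the two x-running rails, running the full 963 mm width of the frame in y; along x they sit between the end posts with a 93 mm gap after the −x posts and between neighbouring slats, leaving 97 mm before the +x posts.


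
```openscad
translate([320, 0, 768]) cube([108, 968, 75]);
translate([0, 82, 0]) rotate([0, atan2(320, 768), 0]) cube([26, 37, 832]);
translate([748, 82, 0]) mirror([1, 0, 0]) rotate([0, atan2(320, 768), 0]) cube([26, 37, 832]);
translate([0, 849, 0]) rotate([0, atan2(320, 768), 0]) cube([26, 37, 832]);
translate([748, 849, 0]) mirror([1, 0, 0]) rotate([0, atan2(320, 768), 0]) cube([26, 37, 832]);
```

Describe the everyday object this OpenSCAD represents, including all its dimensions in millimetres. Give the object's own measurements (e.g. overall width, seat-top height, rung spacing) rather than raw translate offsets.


A sawhorse. A 108×968×75 mm beam (x, y, z) sits on two A-frame leg pairs. Each pair is two raked legs of 26×37 mm section (37 mm along y) splaying symmetrically in x. Each leg rises 768 mm vertically over 320 mm of horizontal reach and is 832 mm long along its own axis. Every leg's outer bottom edge rests on the floor and its outer top edge meets a bottom edge of the beam — the left legs (tilting toward +x) meet the beam's −x bottom edge, the right legs (their mirror images, tilting toward −x) meet its +x bottom edge — so the leg tops tuck under the beam, the beam's underside is 768 mm above the floor, and the feet are 748 mm apart outside-to-outside with the beam centred between them. The two leg pairs are set in 82 mm from either end of the beam.


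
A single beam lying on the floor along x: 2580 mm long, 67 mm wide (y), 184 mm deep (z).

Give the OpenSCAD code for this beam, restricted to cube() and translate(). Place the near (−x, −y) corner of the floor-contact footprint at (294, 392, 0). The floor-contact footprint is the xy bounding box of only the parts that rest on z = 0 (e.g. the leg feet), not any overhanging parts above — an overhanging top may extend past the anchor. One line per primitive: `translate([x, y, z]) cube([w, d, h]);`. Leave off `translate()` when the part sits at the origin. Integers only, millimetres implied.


translate([294, 392, 0]) cube([2580, 67, 184]);


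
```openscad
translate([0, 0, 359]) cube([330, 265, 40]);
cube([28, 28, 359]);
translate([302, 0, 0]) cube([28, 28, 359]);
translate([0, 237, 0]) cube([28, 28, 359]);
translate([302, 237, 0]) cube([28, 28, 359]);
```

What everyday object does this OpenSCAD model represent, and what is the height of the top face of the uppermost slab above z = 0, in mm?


A stool. The seat height is 399 mm.

A 330×265×40 slab at z = 359 on four corner posts — a stool. The seat top is 359 + 40 = 399 mm.


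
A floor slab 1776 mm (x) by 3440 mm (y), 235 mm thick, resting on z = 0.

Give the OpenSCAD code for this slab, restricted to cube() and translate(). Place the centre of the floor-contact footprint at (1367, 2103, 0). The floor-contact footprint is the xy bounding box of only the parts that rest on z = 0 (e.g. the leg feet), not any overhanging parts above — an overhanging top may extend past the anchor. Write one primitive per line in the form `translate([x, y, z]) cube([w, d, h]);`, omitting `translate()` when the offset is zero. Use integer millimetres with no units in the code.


translate([479, 383, 0]) cube([1776, 3440, 235]);


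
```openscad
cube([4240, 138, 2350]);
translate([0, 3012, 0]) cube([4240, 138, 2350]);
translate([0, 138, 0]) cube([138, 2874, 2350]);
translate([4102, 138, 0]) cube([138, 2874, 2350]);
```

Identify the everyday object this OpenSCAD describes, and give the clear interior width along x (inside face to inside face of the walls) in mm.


A house (or room) frame. The interior width is 3964 mm.

Four 2350 mm walls enclosing a rectangle with no floor or roof — a room or house frame. Outside width is 4240 mm and wall thickness is 138 mm, so the interior width is 4240 − 2 × 138 = 3964 mm.


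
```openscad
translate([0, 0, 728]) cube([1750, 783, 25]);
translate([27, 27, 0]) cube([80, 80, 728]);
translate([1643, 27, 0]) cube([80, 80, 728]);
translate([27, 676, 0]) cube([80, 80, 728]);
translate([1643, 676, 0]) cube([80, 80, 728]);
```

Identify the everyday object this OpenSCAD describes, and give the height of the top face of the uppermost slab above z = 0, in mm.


A table. The table height is 753 mm.

A 1750×783×25 slab sits at z = 728 on four 80 mm square posts — a table. The top surface is at 728 + 25 = 753 mm.


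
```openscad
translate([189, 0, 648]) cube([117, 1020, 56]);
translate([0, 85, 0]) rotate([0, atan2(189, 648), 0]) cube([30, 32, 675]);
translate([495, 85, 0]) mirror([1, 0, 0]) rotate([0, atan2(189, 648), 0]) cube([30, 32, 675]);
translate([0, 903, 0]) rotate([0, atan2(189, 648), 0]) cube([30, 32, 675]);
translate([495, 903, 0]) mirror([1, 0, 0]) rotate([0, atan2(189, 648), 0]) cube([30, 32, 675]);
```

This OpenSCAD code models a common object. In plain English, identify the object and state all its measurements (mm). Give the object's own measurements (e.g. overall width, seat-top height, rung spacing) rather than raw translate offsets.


A sawhorse. A 117×1020×56 mm beam (x, y, z) sits on two A-frame leg pairs. Each pair is two raked legs of 30×32 mm section (32 mm along y) splaying symmetrically in x. Each leg rises 648 mm vertically over 189 mm of horizontal reach and is 675 mm long along its own axis. Every leg's outer bottom edge rests on the floor and its outer top edge meets a bottom edge of the beam — the left legs (tilting toward +x) meet the beam's −x bottom edge, the right legs (their mirror images, tilting toward −x) meet its +x bottom edge — so the leg tops tuck under the beam, the beam's underside is 648 mm above the floor, and the feet are 495 mm apart outside-to-outside with the beam centred between them. The two leg pairs are set in 85 mm from either end of the beam.


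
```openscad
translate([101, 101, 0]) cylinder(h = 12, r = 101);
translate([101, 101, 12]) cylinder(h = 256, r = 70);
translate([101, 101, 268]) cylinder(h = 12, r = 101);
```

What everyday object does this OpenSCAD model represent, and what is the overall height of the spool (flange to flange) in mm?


A spool. The overall height is 280 mm.

Three coaxial cylinders, large–small–large — a spool. Two 12 mm flanges and a 256 mm core give 12 + 256 + 12 = 280 mm.


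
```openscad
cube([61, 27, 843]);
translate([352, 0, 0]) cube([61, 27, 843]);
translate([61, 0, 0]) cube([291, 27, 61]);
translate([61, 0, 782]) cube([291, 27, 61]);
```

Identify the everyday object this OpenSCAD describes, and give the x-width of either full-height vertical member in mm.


A picture frame. The border width is 61 mm.

Four thin pieces enclosing a rectangular opening — a picture frame. The two full-height stiles are 843 mm tall; the top rail sits at z = 782 and is 61 mm tall, so the border above the opening is 843 − 782 = 61 mm, matching the stile x-width.


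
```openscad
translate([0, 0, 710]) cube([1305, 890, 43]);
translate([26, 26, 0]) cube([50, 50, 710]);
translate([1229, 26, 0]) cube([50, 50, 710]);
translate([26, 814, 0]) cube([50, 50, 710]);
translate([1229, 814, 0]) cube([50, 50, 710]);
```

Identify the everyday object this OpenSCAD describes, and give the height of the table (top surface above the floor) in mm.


A table. The table height is 753 mm.

A 1305×890×43 slab sits at z = 710 on four 50 mm square posts — a table. The top surface is at 710 + 43 = 753 mm.


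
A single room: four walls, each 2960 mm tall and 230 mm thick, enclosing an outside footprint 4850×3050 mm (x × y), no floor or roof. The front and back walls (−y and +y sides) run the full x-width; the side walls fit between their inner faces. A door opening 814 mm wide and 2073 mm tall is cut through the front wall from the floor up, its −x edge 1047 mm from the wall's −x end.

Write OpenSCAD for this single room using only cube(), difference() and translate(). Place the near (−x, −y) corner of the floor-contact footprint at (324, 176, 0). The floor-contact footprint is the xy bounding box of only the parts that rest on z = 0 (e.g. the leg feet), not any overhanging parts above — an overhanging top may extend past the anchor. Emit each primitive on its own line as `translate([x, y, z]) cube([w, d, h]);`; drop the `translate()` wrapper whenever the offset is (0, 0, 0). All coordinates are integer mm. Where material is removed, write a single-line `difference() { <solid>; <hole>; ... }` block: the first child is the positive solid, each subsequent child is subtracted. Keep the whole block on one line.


difference() { translate([324, 176, 0]) cube([4850, 230, 2960]); translate([1371, 176, 0]) cube([814, 230, 2073]); }
translate([324, 2996, 0]) cube([4850, 230, 2960]);
translate([324, 406, 0]) cube([230, 2590, 2960]);
translate([4944, 406, 0]) cube([230, 2590, 2960]);


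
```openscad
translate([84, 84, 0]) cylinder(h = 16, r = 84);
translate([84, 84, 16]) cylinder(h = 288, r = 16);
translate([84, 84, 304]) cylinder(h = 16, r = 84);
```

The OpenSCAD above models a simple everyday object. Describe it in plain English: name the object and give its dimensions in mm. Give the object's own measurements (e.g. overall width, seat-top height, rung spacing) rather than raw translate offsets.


A spool: two coaxial disc flanges of radius 84 mm and thickness 16 mm, joined by a core cylinder of radius 16 mm and height 288 mm. The lower flange rests on z = 0 and the three cylinders share a vertical axis.


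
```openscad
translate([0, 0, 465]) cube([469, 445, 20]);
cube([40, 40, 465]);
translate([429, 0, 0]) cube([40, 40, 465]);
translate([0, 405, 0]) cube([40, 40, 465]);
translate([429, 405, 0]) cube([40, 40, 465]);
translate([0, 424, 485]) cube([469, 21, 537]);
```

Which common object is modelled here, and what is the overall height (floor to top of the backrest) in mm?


A chair. The overall height is 1022 mm.

A slab on four corner posts with a tall panel at the back — a chair. The seat slab sits at z = 465 with thickness 20, and the 537 mm backrest starts at the seat top, so the overall height is 465 + 20 + 537 = 1022 mm.


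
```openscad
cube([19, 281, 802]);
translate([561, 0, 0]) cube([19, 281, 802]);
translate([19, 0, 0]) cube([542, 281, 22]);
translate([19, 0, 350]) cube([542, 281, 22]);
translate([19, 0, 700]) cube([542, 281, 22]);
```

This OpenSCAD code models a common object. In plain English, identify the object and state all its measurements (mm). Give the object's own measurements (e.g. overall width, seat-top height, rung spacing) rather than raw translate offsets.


An open bookshelf. Two side panels, each 19 mm thick, 281 mm deep and 802 mm tall, stand 580 mm apart (outside-to-outside). Between them sit 3 shelves, each 22 mm thick and 281 mm deep, spanning the full gap between the sides. The bottom shelf rests on the floor (its underside at z = 0) and the clear gap between one shelf's top and the next shelf's underside is 328 mm.


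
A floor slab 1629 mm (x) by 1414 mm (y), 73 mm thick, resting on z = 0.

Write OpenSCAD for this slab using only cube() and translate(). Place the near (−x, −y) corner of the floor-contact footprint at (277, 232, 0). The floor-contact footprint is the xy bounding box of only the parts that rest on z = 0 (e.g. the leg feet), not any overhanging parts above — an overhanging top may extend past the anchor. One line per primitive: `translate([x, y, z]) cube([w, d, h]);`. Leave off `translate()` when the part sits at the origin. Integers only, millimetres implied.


translate([277, 232, 0]) cube([1629, 1414, 73]);


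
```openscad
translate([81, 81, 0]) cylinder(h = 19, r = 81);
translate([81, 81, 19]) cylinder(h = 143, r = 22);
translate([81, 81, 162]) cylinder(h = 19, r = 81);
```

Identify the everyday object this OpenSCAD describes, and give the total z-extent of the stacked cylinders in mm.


A spool. The overall height is 181 mm.

Three coaxial cylinders, large–small–large — a spool. Two 19 mm flanges and a 143 mm core give 19 + 143 + 19 = 181 mm.


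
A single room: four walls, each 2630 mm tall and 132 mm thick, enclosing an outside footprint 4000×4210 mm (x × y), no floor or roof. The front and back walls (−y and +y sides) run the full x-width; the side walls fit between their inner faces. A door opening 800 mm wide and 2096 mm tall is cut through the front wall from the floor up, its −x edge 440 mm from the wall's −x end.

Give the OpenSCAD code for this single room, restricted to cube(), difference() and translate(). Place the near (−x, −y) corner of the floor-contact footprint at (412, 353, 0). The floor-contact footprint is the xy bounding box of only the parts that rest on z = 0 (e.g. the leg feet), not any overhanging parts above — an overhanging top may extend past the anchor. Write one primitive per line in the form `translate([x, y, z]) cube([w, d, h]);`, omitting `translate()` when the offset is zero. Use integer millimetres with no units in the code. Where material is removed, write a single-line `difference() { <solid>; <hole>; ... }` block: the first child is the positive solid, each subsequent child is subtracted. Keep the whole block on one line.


difference() { translate([412, 353, 0]) cube([4000, 132, 2630]); translate([852, 353, 0]) cube([800, 132, 2096]); }
translate([412, 4431, 0]) cube([4000, 132, 2630]);
translate([412, 485, 0]) cube([132, 3946, 2630]);
translate([4280, 485, 0]) cube([132, 3946, 2630]);


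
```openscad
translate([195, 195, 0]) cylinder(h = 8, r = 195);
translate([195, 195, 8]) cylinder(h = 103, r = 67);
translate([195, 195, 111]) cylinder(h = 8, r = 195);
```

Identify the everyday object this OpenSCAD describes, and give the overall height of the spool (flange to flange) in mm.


A spool. The overall height is 119 mm.

Three coaxial cylinders, large–small–large — a spool. Two 8 mm flanges and a 103 mm core give 8 + 103 + 8 = 119 mm.


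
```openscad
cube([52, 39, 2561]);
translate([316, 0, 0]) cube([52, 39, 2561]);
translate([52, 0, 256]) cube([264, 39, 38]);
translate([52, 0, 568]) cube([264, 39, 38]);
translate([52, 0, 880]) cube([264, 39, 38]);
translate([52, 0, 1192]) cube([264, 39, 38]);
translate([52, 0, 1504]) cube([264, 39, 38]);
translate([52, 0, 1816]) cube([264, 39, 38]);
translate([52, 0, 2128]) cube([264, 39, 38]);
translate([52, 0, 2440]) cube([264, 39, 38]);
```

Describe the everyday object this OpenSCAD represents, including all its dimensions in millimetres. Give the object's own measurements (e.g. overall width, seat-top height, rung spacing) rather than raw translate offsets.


A straight ladder. Two 52×39 mm vertical rails, 2561 mm tall, stand 368 mm apart (outside-to-outside) with their front faces coplanar on the −y side. 8 rungs, each 39 mm deep and 38 mm tall, span between the inner faces of the rails, front faces flush with the rails. The lowest rung's underside is at z = 256 mm and rungs are spaced 312 mm apart (underside to underside).


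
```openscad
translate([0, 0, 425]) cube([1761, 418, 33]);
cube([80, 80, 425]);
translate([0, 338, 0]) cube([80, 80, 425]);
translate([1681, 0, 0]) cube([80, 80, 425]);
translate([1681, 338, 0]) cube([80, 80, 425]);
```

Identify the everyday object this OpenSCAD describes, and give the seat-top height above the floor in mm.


A bench. The seat-top height is 458 mm.

A long slab on four corner posts — a bench. The slab sits at z = 425 with thickness 33, so the top is 425 + 33 = 458 mm.


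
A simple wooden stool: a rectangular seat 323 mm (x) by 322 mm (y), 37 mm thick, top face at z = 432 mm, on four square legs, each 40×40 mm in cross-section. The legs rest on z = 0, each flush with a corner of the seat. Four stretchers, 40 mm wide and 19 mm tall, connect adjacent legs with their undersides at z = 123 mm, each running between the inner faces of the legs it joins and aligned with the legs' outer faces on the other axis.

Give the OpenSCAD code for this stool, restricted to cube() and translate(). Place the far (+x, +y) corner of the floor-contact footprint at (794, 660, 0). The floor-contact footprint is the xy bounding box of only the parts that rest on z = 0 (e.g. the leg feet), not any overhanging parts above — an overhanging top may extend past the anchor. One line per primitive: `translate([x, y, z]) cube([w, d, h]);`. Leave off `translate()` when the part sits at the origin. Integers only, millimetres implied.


translate([471, 338, 395]) cube([323, 322, 37]);
translate([471, 338, 0]) cube([40, 40, 395]);
translate([754, 338, 0]) cube([40, 40, 395]);
translate([471, 620, 0]) cube([40, 40, 395]);
translate([754, 620, 0]) cube([40, 40, 395]);
translate([511, 338, 123]) cube([243, 40, 19]);
translate([511, 620, 123]) cube([243, 40, 19]);
translate([471, 378, 123]) cube([40, 242, 19]);
translate([754, 378, 123]) cube([40, 242, 19]);


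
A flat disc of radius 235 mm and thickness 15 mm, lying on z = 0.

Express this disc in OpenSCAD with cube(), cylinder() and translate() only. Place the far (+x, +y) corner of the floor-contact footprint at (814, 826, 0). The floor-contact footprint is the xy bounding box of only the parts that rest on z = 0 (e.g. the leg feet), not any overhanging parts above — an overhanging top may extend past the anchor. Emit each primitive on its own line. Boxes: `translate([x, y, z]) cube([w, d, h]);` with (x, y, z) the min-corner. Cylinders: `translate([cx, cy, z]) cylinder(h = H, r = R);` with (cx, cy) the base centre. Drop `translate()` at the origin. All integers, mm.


translate([579, 591, 0]) cylinder(h = 15, r = 235);


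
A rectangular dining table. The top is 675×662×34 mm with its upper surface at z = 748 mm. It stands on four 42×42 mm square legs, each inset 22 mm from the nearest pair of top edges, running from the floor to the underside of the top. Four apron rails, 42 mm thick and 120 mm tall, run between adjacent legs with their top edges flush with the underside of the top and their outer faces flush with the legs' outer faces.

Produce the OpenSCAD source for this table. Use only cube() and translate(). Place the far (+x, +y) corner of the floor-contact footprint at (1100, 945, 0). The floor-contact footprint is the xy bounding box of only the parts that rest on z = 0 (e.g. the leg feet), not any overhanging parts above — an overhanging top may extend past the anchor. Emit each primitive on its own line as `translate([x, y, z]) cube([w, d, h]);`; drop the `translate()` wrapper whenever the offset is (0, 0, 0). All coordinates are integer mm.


translate([447, 305, 714]) cube([675, 662, 34]);
translate([469, 327, 0]) cube([42, 42, 714]);
translate([1058, 327, 0]) cube([42, 42, 714]);
translate([469, 903, 0]) cube([42, 42, 714]);
translate([1058, 903, 0]) cube([42, 42, 714]);
translate([511, 327, 594]) cube([547, 42, 120]);
translate([511, 903, 594]) cube([547, 42, 120]);
translate([469, 369, 594]) cube([42, 534, 120]);
translate([1058, 369, 594]) cube([42, 534, 120]);


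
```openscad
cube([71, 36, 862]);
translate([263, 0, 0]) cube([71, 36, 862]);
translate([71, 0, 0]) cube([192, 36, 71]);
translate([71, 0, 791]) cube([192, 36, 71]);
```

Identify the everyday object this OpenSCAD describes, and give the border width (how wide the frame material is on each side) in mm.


A picture frame. The border width is 71 mm.

Four thin pieces enclosing a rectangular opening — a picture frame. The two full-height stiles are 862 mm tall; the top rail sits at z = 791 and is 71 mm tall, so the border above the opening is 862 − 791 = 71 mm, matching the stile x-width.


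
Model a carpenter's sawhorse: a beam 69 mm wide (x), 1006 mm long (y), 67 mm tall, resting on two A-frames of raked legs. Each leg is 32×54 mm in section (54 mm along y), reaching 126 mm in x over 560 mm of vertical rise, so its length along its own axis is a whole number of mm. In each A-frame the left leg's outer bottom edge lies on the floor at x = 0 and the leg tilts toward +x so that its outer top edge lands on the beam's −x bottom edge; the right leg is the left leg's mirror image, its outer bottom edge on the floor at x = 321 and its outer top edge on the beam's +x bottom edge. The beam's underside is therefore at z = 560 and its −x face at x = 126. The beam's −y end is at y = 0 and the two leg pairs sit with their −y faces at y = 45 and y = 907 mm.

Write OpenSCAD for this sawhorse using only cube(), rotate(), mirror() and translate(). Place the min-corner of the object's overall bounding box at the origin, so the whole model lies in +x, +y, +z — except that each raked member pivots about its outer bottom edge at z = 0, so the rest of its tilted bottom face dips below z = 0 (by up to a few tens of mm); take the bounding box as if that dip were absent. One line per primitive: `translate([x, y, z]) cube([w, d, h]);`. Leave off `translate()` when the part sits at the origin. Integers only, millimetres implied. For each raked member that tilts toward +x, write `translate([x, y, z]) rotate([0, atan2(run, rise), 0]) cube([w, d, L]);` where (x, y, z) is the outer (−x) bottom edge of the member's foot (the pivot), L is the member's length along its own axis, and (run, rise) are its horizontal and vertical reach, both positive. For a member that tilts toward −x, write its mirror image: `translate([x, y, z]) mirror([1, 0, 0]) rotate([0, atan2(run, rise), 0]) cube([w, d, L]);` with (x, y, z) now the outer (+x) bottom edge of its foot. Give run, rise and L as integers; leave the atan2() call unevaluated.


// leg length = √(126² + 560²) = 574
// right-leg outer foot x = 2·126 + 69 = 321
// beam min-corner = (126, 0, 560)
translate([126, 0, 560]) cube([69, 1006, 67]);
translate([0, 45, 0]) rotate([0, atan2(126, 560), 0]) cube([32, 54, 574]);
translate([321, 45, 0]) mirror([1, 0, 0]) rotate([0, atan2(126, 560), 0]) cube([32, 54, 574]);
translate([0, 907, 0]) rotate([0, atan2(126, 560), 0]) cube([32, 54, 574]);
translate([321, 907, 0]) mirror([1, 0, 0]) rotate([0, atan2(126, 560), 0]) cube([32, 54, 574]);


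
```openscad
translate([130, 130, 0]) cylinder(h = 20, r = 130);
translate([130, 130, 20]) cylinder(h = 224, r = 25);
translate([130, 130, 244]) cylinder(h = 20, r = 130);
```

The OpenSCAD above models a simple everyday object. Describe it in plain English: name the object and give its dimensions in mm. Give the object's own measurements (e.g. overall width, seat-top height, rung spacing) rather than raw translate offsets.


A spool: two coaxial disc flanges of radius 130 mm and thickness 20 mm, joined by a core cylinder of radius 25 mm and height 224 mm. The lower flange rests on z = 0 and the three cylinders share a vertical axis.


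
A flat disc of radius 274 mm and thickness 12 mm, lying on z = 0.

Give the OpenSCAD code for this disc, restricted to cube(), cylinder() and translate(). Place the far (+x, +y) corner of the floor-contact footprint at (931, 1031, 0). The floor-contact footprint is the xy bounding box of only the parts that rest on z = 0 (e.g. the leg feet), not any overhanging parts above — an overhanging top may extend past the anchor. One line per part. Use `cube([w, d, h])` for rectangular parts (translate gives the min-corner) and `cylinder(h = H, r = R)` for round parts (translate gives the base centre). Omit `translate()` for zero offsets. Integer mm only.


translate([657, 757, 0]) cylinder(h = 12, r = 274);


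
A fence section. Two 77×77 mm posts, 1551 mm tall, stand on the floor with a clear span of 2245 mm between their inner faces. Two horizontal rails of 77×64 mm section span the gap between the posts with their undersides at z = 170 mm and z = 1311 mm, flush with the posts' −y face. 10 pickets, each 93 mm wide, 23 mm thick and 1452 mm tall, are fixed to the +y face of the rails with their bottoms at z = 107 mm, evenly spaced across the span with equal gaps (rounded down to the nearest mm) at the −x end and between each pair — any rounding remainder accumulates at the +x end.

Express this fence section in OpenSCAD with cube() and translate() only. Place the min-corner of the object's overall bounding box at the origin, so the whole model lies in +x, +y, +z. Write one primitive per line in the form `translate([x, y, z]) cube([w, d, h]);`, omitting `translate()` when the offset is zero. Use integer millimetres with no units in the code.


cube([77, 77, 1551]);
translate([2322, 0, 0]) cube([77, 77, 1551]);
translate([77, 0, 170]) cube([2245, 77, 64]);
translate([77, 0, 1311]) cube([2245, 77, 64]);
translate([196, 77, 107]) cube([93, 23, 1452]);
translate([408, 77, 107]) cube([93, 23, 1452]);
translate([620, 77, 107]) cube([93, 23, 1452]);
translate([832, 77, 107]) cube([93, 23, 1452]);
translate([1044, 77, 107]) cube([93, 23, 1452]);
translate([1256, 77, 107]) cube([93, 23, 1452]);
translate([1468, 77, 107]) cube([93, 23, 1452]);
translate([1680, 77, 107]) cube([93, 23, 1452]);
translate([1892, 77, 107]) cube([93, 23, 1452]);
translate([2104, 77, 107]) cube([93, 23, 1452]);


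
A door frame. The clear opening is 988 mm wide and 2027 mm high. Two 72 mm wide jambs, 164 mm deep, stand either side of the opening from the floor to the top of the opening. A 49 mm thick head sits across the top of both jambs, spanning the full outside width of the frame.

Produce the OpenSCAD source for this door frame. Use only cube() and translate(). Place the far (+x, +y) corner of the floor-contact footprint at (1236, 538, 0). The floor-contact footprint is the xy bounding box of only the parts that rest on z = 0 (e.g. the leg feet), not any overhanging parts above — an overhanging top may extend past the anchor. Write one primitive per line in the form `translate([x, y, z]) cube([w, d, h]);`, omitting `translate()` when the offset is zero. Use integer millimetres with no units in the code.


translate([104, 374, 0]) cube([72, 164, 2027]);
translate([1164, 374, 0]) cube([72, 164, 2027]);
translate([104, 374, 2027]) cube([1132, 164, 49]);


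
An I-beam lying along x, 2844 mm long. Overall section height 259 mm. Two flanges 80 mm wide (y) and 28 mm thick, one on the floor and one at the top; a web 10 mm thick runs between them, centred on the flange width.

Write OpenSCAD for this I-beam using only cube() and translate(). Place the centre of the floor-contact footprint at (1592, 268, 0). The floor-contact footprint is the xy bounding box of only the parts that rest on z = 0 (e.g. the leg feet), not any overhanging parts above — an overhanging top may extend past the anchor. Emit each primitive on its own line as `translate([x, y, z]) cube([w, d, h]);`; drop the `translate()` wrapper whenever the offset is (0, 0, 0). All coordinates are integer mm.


translate([170, 228, 0]) cube([2844, 80, 28]);
translate([170, 263, 28]) cube([2844, 10, 203]);
translate([170, 228, 231]) cube([2844, 80, 28]);


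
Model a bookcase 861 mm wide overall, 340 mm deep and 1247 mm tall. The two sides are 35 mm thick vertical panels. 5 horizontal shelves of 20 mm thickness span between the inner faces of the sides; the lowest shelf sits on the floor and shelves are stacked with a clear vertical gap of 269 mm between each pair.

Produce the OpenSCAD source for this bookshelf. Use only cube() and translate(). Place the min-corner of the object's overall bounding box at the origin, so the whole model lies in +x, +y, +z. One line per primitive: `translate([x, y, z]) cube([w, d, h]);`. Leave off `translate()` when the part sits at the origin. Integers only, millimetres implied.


cube([35, 340, 1247]);
translate([826, 0, 0]) cube([35, 340, 1247]);
translate([35, 0, 0]) cube([791, 340, 20]);
translate([35, 0, 289]) cube([791, 340, 20]);
translate([35, 0, 578]) cube([791, 340, 20]);
translate([35, 0, 867]) cube([791, 340, 20]);
translate([35, 0, 1156]) cube([791, 340, 20]);


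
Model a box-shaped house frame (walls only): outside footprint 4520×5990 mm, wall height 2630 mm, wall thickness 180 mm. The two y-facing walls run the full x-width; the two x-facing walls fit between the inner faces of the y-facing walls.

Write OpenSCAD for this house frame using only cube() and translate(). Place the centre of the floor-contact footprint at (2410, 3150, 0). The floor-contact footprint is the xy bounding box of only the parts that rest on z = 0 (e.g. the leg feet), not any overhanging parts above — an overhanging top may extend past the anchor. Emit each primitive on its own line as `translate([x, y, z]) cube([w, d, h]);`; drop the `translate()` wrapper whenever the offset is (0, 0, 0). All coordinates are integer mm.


translate([150, 155, 0]) cube([4520, 180, 2630]);
translate([150, 5965, 0]) cube([4520, 180, 2630]);
translate([150, 335, 0]) cube([180, 5630, 2630]);
translate([4490, 335, 0]) cube([180, 5630, 2630]);


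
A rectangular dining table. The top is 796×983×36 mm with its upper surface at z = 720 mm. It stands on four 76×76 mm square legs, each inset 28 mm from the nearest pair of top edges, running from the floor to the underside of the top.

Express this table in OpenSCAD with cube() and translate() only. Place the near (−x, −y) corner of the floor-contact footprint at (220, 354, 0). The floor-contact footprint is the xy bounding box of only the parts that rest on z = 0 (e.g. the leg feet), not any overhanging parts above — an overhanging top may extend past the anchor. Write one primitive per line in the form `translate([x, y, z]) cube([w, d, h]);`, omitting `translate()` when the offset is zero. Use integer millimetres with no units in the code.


translate([192, 326, 684]) cube([796, 983, 36]);
translate([220, 354, 0]) cube([76, 76, 684]);
translate([884, 354, 0]) cube([76, 76, 684]);
translate([220, 1205, 0]) cube([76, 76, 684]);
translate([884, 1205, 0]) cube([76, 76, 684]);


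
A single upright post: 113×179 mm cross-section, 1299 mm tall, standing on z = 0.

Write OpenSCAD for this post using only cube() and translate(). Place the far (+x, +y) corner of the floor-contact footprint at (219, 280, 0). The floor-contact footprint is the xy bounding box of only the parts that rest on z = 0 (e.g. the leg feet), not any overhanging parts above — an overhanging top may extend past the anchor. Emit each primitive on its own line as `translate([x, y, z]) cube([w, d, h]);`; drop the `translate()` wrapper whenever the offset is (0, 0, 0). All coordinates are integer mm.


translate([106, 101, 0]) cube([113, 179, 1299]);


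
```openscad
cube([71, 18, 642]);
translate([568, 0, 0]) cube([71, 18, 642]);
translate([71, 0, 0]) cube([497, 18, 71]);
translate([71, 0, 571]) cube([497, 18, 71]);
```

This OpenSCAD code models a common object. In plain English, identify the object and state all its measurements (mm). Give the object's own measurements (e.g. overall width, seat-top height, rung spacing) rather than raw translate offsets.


A rectangular picture frame lying in the x–z plane (depth along y). The opening is 497 mm wide (x) by 500 mm tall (z), surrounded by a border 71 mm wide on all four sides. The frame is 18 mm deep and is made of two full-height vertical stiles with two horizontal rails fitted between them.


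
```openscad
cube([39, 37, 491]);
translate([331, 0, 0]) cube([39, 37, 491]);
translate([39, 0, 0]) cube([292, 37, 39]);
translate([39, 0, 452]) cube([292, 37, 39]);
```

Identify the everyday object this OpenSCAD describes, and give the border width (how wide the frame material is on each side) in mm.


A picture frame. The border width is 39 mm.

Four thin pieces enclosing a rectangular opening — a picture frame. The two full-height stiles are 491 mm tall; the top rail sits at z = 452 and is 39 mm tall, so the border above the opening is 491 − 452 = 39 mm, matching the stile x-width.


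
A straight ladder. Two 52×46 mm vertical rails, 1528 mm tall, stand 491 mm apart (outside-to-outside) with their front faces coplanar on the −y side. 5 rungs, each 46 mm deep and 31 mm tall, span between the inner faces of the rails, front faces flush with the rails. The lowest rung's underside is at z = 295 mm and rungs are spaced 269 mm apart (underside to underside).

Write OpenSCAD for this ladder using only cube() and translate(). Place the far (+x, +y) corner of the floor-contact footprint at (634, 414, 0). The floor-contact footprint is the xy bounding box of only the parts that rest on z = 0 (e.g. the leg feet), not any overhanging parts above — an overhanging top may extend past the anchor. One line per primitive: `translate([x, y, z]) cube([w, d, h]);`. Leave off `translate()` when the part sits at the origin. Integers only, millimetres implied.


translate([143, 368, 0]) cube([52, 46, 1528]);
translate([582, 368, 0]) cube([52, 46, 1528]);
translate([195, 368, 295]) cube([387, 46, 31]);
translate([195, 368, 564]) cube([387, 46, 31]);
translate([195, 368, 833]) cube([387, 46, 31]);
translate([195, 368, 1102]) cube([387, 46, 31]);
translate([195, 368, 1371]) cube([387, 46, 31]);


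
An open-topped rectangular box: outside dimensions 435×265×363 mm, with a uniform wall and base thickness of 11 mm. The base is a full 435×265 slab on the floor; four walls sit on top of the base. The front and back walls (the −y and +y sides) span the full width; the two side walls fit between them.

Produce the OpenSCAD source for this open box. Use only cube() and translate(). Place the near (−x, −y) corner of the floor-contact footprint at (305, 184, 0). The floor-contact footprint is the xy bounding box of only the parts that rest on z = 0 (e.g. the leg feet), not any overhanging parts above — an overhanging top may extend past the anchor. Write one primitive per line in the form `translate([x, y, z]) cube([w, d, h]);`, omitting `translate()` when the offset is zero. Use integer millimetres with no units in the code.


translate([305, 184, 0]) cube([435, 265, 11]);
translate([305, 184, 11]) cube([435, 11, 352]);
translate([305, 438, 11]) cube([435, 11, 352]);
translate([305, 195, 11]) cube([11, 243, 352]);
translate([729, 195, 11]) cube([11, 243, 352]);
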